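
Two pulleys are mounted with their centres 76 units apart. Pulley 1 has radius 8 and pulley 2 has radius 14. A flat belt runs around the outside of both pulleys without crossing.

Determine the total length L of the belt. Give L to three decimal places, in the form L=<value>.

open belt: β = asin((r2−r1)/C) = asin(6/76) = 4.5281°
wrap1 = π − 2β = 170.9439°
wrap2 = π + 2β = 189.0561°
tangent length = C·cosβ = 75.7628
L = r1·wrap1 + r2·wrap2 + 2·C·cosβ = 8·2.9835 + 14·3.2997 + 2·75.7628 = 221.5890

L=221.589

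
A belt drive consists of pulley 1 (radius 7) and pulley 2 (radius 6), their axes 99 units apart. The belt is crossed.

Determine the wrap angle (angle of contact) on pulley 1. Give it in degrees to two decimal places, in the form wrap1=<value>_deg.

crossed belt: β = asin((r1+r2)/C) = asin(13/99) = 7.5455°
wrap1 = wrap2 = π + 2β = 195.0910°

wrap1=195.09_deg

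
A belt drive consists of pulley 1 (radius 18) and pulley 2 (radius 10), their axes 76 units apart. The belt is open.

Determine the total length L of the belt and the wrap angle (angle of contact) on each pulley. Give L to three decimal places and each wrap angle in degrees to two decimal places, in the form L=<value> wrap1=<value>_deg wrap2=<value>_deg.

open belt: β = asin((r2−r1)/C) = asin(-8/76) = -6.0423°
wrap1 = π − 2β = 192.0847°
wrap2 = π + 2β = 167.9153°
tangent length = C·cosβ = 75.5778
L = r1·wrap1 + r2·wrap2 + 2·C·cosβ = 18·3.3525 + 10·2.9307 + 2·75.5778 = 240.8075

L=240.807 wrap1=192.08_deg wrap2=167.92_deg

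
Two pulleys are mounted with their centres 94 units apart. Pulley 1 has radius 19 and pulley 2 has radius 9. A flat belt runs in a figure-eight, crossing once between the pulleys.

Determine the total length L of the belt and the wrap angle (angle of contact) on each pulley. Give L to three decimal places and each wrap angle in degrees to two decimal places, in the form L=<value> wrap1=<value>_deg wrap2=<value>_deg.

L=284.368 wrap1=214.66_deg wrap2=214.66_deg

crossed belt: β = asin((r1+r2)/C) = asin(28/94) = 17.3299°
wrap1 = wrap2 = π + 2β = 214.6597°
tangent length = C·cosβ = 89.7329
L = (r1+r2)·wrap + 2·C·cosβ = 28·3.7465 + 2·89.7329 = 284.3684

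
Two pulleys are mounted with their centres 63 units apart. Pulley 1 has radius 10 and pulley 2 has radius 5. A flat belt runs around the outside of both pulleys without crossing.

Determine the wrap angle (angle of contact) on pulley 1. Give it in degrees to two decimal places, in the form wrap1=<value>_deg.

wrap1=189.10_deg

open belt: β = asin((r2−r1)/C) = asin(-5/63) = -4.5521°
wrap1 = π − 2β = 189.1041°
wrap2 = π + 2β = 170.8959°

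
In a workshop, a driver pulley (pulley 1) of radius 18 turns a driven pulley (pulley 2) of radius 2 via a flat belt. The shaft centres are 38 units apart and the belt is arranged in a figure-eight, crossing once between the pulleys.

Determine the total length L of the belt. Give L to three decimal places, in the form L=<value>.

crossed belt: β = asin((r1+r2)/C) = asin(20/38) = 31.7569°
wrap1 = wrap2 = π + 2β = 243.5137°
tangent length = C·cosβ = 32.3110
L = (r1+r2)·wrap + 2·C·cosβ = 20·4.2501 + 2·32.3110 = 149.6243

L=149.624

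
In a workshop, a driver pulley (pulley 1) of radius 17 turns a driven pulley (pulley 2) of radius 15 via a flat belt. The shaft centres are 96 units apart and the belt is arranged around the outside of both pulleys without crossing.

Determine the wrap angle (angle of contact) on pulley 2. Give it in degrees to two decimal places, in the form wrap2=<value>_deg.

wrap2=177.61_deg

open belt: β = asin((r2−r1)/C) = asin(-2/96) = -1.1937°
wrap1 = π − 2β = 182.3875°
wrap2 = π + 2β = 177.6125°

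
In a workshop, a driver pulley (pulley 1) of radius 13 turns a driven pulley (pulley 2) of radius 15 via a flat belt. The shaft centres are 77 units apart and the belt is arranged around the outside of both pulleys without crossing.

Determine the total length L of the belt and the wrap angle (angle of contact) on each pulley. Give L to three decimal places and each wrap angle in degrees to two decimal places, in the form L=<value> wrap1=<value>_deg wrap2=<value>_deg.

open belt: β = asin((r2−r1)/C) = asin(2/77) = 1.4884°
wrap1 = π − 2β = 177.0233°
wrap2 = π + 2β = 182.9767°
tangent length = C·cosβ = 76.9740
L = r1·wrap1 + r2·wrap2 + 2·C·cosβ = 13·3.0896 + 15·3.1935 + 2·76.9740 = 242.0165

L=242.017 wrap1=177.02_deg wrap2=182.98_deg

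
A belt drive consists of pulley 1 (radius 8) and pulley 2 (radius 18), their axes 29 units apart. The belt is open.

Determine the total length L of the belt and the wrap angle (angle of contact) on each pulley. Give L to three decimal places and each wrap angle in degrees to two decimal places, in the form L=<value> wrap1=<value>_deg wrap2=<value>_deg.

open belt: β = asin((r2−r1)/C) = asin(10/29) = 20.1713°
wrap1 = π − 2β = 139.6575°
wrap2 = π + 2β = 220.3425°
tangent length = C·cosβ = 27.2213
L = r1·wrap1 + r2·wrap2 + 2·C·cosβ = 8·2.4375 + 18·3.8457 + 2·27.2213 = 143.1651

L=143.165 wrap1=139.66_deg wrap2=220.34_deg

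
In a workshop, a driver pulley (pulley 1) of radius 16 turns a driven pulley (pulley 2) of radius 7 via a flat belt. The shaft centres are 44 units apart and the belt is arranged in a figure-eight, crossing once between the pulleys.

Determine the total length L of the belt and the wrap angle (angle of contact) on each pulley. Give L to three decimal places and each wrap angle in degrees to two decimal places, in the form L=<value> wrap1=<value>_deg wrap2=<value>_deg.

L=172.579 wrap1=243.03_deg wrap2=243.03_deg

crossed belt: β = asin((r1+r2)/C) = asin(23/44) = 31.5154°
wrap1 = wrap2 = π + 2β = 243.0307°
tangent length = C·cosβ = 37.5100
L = (r1+r2)·wrap + 2·C·cosβ = 23·4.2417 + 2·37.5100 = 172.5788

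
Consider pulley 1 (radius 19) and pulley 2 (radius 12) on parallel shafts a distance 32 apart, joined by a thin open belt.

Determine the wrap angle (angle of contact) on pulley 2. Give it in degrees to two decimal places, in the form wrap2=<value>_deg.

open belt: β = asin((r2−r1)/C) = asin(-7/32) = -12.6356°
wrap1 = π − 2β = 205.2713°
wrap2 = π + 2β = 154.7287°

wrap2=154.73_deg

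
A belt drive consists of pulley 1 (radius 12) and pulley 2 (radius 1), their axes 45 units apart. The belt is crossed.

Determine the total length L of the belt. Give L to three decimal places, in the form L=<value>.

L=134.623

crossed belt: β = asin((r1+r2)/C) = asin(13/45) = 16.7914°
wrap1 = wrap2 = π + 2β = 213.5829°
tangent length = C·cosβ = 43.0813
L = (r1+r2)·wrap + 2·C·cosβ = 13·3.7277 + 2·43.0813 = 134.6231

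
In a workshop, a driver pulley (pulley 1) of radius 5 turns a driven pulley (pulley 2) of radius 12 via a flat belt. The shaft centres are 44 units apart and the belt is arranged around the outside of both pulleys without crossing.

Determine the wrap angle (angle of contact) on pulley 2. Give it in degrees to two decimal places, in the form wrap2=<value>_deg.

open belt: β = asin((r2−r1)/C) = asin(7/44) = 9.1541°
wrap1 = π − 2β = 161.6917°
wrap2 = π + 2β = 198.3083°

wrap2=198.31_deg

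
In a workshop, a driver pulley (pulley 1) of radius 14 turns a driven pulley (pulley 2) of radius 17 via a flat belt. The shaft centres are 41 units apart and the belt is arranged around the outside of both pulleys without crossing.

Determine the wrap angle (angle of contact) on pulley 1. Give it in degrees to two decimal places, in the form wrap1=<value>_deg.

wrap1=171.61_deg

open belt: β = asin((r2−r1)/C) = asin(3/41) = 4.1961°
wrap1 = π − 2β = 171.6078°
wrap2 = π + 2β = 188.3922°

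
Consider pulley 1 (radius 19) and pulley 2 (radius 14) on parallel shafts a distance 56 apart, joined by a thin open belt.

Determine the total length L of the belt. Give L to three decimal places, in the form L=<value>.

L=216.119

open belt: β = asin((r2−r1)/C) = asin(-5/56) = -5.1225°
wrap1 = π − 2β = 190.2450°
wrap2 = π + 2β = 169.7550°
tangent length = C·cosβ = 55.7763
L = r1·wrap1 + r2·wrap2 + 2·C·cosβ = 19·3.3204 + 14·2.9628 + 2·55.7763 = 216.1193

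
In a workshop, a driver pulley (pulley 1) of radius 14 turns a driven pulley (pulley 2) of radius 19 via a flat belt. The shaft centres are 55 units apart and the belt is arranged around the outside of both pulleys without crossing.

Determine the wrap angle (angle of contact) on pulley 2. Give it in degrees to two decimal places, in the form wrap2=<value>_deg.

open belt: β = asin((r2−r1)/C) = asin(5/55) = 5.2159°
wrap1 = π − 2β = 169.5682°
wrap2 = π + 2β = 190.4318°

wrap2=190.43_deg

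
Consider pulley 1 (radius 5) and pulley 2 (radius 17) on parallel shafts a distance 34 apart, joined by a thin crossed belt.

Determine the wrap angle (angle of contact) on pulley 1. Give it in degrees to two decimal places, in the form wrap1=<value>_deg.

wrap1=260.64_deg

crossed belt: β = asin((r1+r2)/C) = asin(22/34) = 40.3202°
wrap1 = wrap2 = π + 2β = 260.6404°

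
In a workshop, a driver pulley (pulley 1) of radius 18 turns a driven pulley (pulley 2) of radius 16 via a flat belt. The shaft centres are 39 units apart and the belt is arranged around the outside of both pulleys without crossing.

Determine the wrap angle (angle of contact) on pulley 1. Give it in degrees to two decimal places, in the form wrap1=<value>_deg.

open belt: β = asin((r2−r1)/C) = asin(-2/39) = -2.9395°
wrap1 = π − 2β = 185.8791°
wrap2 = π + 2β = 174.1209°

wrap1=185.88_deg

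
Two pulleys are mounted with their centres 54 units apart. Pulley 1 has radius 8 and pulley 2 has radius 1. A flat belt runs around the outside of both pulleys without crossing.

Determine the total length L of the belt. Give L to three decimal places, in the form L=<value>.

open belt: β = asin((r2−r1)/C) = asin(-7/54) = -7.4482°
wrap1 = π − 2β = 194.8964°
wrap2 = π + 2β = 165.1036°
tangent length = C·cosβ = 53.5444
L = r1·wrap1 + r2·wrap2 + 2·C·cosβ = 8·3.4016 + 1·2.8816 + 2·53.5444 = 137.1830

L=137.183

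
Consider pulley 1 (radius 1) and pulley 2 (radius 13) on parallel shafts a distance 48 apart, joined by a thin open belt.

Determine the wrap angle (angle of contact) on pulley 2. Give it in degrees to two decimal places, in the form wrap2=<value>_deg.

wrap2=208.96_deg

open belt: β = asin((r2−r1)/C) = asin(12/48) = 14.4775°
wrap1 = π − 2β = 151.0450°
wrap2 = π + 2β = 208.9550°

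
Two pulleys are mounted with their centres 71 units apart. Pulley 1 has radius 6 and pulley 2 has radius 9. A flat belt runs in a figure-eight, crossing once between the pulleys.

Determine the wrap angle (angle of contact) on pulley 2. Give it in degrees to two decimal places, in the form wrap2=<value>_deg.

crossed belt: β = asin((r1+r2)/C) = asin(15/71) = 12.1966°
wrap1 = wrap2 = π + 2β = 204.3933°

wrap2=204.39_deg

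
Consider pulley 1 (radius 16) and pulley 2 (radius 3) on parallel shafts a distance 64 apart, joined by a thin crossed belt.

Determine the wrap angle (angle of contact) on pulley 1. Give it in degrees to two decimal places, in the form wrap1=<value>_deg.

crossed belt: β = asin((r1+r2)/C) = asin(19/64) = 17.2700°
wrap1 = wrap2 = π + 2β = 214.5400°

wrap1=214.54_deg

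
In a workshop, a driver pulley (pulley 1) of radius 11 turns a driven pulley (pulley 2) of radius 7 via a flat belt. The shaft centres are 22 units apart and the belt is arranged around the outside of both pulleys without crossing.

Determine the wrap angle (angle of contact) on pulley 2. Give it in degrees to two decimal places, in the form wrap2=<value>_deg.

wrap2=159.05_deg

open belt: β = asin((r2−r1)/C) = asin(-4/22) = -10.4757°
wrap1 = π − 2β = 200.9514°
wrap2 = π + 2β = 159.0486°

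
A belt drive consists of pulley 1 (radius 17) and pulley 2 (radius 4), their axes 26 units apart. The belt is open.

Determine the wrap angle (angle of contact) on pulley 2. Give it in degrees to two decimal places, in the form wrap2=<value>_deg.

open belt: β = asin((r2−r1)/C) = asin(-13/26) = -30.0000°
wrap1 = π − 2β = 240.0000°
wrap2 = π + 2β = 120.0000°

wrap2=120.00_deg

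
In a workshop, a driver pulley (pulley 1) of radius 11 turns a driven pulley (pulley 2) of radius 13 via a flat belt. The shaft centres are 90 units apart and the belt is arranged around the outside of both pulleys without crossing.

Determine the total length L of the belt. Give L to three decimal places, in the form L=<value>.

L=255.443

open belt: β = asin((r2−r1)/C) = asin(2/90) = 1.2733°
wrap1 = π − 2β = 177.4533°
wrap2 = π + 2β = 182.5467°
tangent length = C·cosβ = 89.9778
L = r1·wrap1 + r2·wrap2 + 2·C·cosβ = 11·3.0971 + 13·3.1860 + 2·89.9778 = 255.4427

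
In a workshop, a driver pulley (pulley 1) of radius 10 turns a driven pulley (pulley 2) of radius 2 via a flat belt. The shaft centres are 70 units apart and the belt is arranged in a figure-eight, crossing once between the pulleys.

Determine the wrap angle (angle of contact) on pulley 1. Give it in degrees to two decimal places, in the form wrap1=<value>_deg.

crossed belt: β = asin((r1+r2)/C) = asin(12/70) = 9.8709°
wrap1 = wrap2 = π + 2β = 199.7418°

wrap1=199.74_deg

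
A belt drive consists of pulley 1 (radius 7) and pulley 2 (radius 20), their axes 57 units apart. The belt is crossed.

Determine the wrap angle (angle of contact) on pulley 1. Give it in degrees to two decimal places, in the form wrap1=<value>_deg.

wrap1=236.55_deg

crossed belt: β = asin((r1+r2)/C) = asin(27/57) = 28.2737°
wrap1 = wrap2 = π + 2β = 236.5474°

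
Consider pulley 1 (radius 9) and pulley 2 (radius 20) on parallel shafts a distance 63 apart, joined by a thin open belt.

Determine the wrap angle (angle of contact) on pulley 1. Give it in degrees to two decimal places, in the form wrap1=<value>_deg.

open belt: β = asin((r2−r1)/C) = asin(11/63) = 10.0556°
wrap1 = π − 2β = 159.8889°
wrap2 = π + 2β = 200.1111°

wrap1=159.89_deg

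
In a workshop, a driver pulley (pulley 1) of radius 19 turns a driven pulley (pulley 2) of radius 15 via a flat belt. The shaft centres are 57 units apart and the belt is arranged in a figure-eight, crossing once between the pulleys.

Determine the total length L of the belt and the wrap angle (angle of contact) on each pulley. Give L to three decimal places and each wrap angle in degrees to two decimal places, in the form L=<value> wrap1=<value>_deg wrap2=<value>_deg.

L=241.773 wrap1=253.24_deg wrap2=253.24_deg

crossed belt: β = asin((r1+r2)/C) = asin(34/57) = 36.6190°
wrap1 = wrap2 = π + 2β = 253.2380°
tangent length = C·cosβ = 45.7493
L = (r1+r2)·wrap + 2·C·cosβ = 34·4.4198 + 2·45.7493 = 241.7731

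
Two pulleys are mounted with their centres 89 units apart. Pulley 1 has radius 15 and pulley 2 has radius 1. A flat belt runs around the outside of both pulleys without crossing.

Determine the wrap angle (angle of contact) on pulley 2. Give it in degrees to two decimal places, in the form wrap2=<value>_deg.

open belt: β = asin((r2−r1)/C) = asin(-14/89) = -9.0504°
wrap1 = π − 2β = 198.1008°
wrap2 = π + 2β = 161.8992°

wrap2=161.90_deg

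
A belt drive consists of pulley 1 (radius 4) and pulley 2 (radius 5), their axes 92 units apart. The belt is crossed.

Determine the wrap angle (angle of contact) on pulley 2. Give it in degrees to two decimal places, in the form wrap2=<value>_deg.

crossed belt: β = asin((r1+r2)/C) = asin(9/92) = 5.6140°
wrap1 = wrap2 = π + 2β = 191.2280°

wrap2=191.23_deg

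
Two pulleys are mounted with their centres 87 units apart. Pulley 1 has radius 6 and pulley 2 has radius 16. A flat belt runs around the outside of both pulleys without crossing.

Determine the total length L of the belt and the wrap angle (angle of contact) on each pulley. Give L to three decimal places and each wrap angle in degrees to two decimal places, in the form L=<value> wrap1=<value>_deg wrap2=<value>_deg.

open belt: β = asin((r2−r1)/C) = asin(10/87) = 6.6003°
wrap1 = π − 2β = 166.7994°
wrap2 = π + 2β = 193.2006°
tangent length = C·cosβ = 86.4234
L = r1·wrap1 + r2·wrap2 + 2·C·cosβ = 6·2.9112 + 16·3.3720 + 2·86.4234 = 244.2657

L=244.266 wrap1=166.80_deg wrap2=193.20_deg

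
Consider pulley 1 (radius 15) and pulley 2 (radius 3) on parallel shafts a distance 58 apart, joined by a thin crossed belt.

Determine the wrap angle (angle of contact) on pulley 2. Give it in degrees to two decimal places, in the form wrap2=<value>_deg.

crossed belt: β = asin((r1+r2)/C) = asin(18/58) = 18.0800°
wrap1 = wrap2 = π + 2β = 216.1600°

wrap2=216.16_deg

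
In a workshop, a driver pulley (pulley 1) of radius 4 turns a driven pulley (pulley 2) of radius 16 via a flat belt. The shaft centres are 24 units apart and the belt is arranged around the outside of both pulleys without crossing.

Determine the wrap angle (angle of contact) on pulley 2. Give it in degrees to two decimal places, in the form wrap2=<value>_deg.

wrap2=240.00_deg

open belt: β = asin((r2−r1)/C) = asin(12/24) = 30.0000°
wrap1 = π − 2β = 120.0000°
wrap2 = π + 2β = 240.0000°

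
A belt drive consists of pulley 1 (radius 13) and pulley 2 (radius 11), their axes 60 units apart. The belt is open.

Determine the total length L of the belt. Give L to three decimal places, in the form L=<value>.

open belt: β = asin((r2−r1)/C) = asin(-2/60) = -1.9102°
wrap1 = π − 2β = 183.8204°
wrap2 = π + 2β = 176.1796°
tangent length = C·cosβ = 59.9667
L = r1·wrap1 + r2·wrap2 + 2·C·cosβ = 13·3.2083 + 11·3.0749 + 2·59.9667 = 195.4649

L=195.465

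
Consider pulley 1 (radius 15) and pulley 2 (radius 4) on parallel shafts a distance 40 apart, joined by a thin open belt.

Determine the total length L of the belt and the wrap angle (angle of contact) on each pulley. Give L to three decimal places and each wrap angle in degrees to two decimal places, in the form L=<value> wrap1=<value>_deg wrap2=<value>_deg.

open belt: β = asin((r2−r1)/C) = asin(-11/40) = -15.9620°
wrap1 = π − 2β = 211.9240°
wrap2 = π + 2β = 148.0760°
tangent length = C·cosβ = 38.4578
L = r1·wrap1 + r2·wrap2 + 2·C·cosβ = 15·3.6988 + 4·2.5844 + 2·38.4578 = 142.7348

L=142.735 wrap1=211.92_deg wrap2=148.08_deg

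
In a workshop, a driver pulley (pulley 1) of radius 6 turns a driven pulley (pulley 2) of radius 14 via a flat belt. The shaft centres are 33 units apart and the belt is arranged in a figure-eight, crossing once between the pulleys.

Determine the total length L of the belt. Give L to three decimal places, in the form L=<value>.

L=141.373

crossed belt: β = asin((r1+r2)/C) = asin(20/33) = 37.3052°
wrap1 = wrap2 = π + 2β = 254.6104°
tangent length = C·cosβ = 26.2488
L = (r1+r2)·wrap + 2·C·cosβ = 20·4.4438 + 2·26.2488 = 141.3734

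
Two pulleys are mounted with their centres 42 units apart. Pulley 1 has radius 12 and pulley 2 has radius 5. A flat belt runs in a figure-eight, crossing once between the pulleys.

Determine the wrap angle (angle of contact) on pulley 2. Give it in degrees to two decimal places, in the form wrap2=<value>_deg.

wrap2=227.75_deg

crossed belt: β = asin((r1+r2)/C) = asin(17/42) = 23.8762°
wrap1 = wrap2 = π + 2β = 227.7524°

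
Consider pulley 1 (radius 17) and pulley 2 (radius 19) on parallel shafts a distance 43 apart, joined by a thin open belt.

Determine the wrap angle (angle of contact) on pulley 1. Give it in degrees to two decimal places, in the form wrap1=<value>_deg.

wrap1=174.67_deg

open belt: β = asin((r2−r1)/C) = asin(2/43) = 2.6659°
wrap1 = π − 2β = 174.6682°
wrap2 = π + 2β = 185.3318°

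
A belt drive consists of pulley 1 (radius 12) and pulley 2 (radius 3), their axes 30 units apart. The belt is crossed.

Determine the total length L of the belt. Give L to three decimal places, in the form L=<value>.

crossed belt: β = asin((r1+r2)/C) = asin(15/30) = 30.0000°
wrap1 = wrap2 = π + 2β = 240.0000°
tangent length = C·cosβ = 25.9808
L = (r1+r2)·wrap + 2·C·cosβ = 15·4.1888 + 2·25.9808 = 114.7934

L=114.793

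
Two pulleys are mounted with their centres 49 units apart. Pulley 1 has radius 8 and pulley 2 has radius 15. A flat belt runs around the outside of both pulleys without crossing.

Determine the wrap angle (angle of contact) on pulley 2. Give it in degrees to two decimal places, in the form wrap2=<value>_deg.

wrap2=196.43_deg

open belt: β = asin((r2−r1)/C) = asin(7/49) = 8.2132°
wrap1 = π − 2β = 163.5736°
wrap2 = π + 2β = 196.4264°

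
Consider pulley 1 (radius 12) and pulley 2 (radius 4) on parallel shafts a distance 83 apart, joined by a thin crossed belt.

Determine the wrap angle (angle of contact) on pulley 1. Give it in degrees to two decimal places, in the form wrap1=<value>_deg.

crossed belt: β = asin((r1+r2)/C) = asin(16/83) = 11.1145°
wrap1 = wrap2 = π + 2β = 202.2291°

wrap1=202.23_deg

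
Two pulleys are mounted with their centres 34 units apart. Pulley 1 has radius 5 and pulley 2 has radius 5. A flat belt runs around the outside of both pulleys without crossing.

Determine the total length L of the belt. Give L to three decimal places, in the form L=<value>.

L=99.416

open belt: β = asin((r2−r1)/C) = asin(0/34) = 0.0000°
wrap1 = π − 2β = 180.0000°
wrap2 = π + 2β = 180.0000°
tangent length = C·cosβ = 34.0000
L = r1·wrap1 + r2·wrap2 + 2·C·cosβ = 5·3.1416 + 5·3.1416 + 2·34.0000 = 99.4159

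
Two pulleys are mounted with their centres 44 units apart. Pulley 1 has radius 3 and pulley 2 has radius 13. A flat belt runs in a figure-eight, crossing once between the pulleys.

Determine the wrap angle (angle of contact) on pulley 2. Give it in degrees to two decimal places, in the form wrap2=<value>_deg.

wrap2=222.65_deg

crossed belt: β = asin((r1+r2)/C) = asin(16/44) = 21.3237°
wrap1 = wrap2 = π + 2β = 222.6474°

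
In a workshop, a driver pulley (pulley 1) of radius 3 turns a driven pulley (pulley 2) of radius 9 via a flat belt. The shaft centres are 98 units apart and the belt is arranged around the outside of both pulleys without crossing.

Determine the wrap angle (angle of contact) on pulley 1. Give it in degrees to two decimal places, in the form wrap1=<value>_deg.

open belt: β = asin((r2−r1)/C) = asin(6/98) = 3.5101°
wrap1 = π − 2β = 172.9798°
wrap2 = π + 2β = 187.0202°

wrap1=172.98_deg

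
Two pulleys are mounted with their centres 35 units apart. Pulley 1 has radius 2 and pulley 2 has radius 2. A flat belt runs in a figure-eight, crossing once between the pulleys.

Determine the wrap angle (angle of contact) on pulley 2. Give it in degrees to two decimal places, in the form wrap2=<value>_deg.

crossed belt: β = asin((r1+r2)/C) = asin(4/35) = 6.5624°
wrap1 = wrap2 = π + 2β = 193.1249°

wrap2=193.12_deg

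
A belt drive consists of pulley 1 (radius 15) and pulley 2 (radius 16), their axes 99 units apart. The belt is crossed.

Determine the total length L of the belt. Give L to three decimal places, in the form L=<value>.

crossed belt: β = asin((r1+r2)/C) = asin(31/99) = 18.2480°
wrap1 = wrap2 = π + 2β = 216.4961°
tangent length = C·cosβ = 94.0213
L = (r1+r2)·wrap + 2·C·cosβ = 31·3.7786 + 2·94.0213 = 305.1782

L=305.178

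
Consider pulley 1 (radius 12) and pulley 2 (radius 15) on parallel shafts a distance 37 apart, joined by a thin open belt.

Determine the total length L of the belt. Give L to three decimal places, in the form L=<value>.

L=159.066

open belt: β = asin((r2−r1)/C) = asin(3/37) = 4.6507°
wrap1 = π − 2β = 170.6986°
wrap2 = π + 2β = 189.3014°
tangent length = C·cosβ = 36.8782
L = r1·wrap1 + r2·wrap2 + 2·C·cosβ = 12·2.9793 + 15·3.3039 + 2·36.8782 = 159.0664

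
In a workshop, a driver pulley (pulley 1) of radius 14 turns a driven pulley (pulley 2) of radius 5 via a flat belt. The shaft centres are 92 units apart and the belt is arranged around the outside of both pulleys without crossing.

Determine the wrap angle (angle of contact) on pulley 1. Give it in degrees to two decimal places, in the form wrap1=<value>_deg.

wrap1=191.23_deg

open belt: β = asin((r2−r1)/C) = asin(-9/92) = -5.6140°
wrap1 = π − 2β = 191.2280°
wrap2 = π + 2β = 168.7720°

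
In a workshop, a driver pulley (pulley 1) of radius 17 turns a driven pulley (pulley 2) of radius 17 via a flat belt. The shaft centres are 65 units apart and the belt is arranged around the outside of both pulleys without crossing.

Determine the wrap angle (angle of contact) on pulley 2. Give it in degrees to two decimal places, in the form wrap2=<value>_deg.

open belt: β = asin((r2−r1)/C) = asin(0/65) = 0.0000°
wrap1 = π − 2β = 180.0000°
wrap2 = π + 2β = 180.0000°

wrap2=180.00_deg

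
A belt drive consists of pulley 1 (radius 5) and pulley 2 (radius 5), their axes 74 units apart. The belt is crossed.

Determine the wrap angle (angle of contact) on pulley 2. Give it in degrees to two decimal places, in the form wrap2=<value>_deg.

crossed belt: β = asin((r1+r2)/C) = asin(10/74) = 7.7664°
wrap1 = wrap2 = π + 2β = 195.5329°

wrap2=195.53_deg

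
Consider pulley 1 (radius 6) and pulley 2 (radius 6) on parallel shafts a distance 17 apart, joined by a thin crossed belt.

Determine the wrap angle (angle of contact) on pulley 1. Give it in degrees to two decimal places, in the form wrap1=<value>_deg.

wrap1=269.80_deg

crossed belt: β = asin((r1+r2)/C) = asin(12/17) = 44.9009°
wrap1 = wrap2 = π + 2β = 269.8017°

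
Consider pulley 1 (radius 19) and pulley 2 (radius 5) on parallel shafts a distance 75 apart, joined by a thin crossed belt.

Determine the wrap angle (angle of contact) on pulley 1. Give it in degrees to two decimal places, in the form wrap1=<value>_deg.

crossed belt: β = asin((r1+r2)/C) = asin(24/75) = 18.6629°
wrap1 = wrap2 = π + 2β = 217.3258°

wrap1=217.33_deg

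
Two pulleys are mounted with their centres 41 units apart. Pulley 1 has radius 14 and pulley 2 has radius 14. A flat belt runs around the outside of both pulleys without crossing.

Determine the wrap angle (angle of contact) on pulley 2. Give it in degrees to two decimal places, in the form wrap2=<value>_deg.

wrap2=180.00_deg

open belt: β = asin((r2−r1)/C) = asin(0/41) = 0.0000°
wrap1 = π − 2β = 180.0000°
wrap2 = π + 2β = 180.0000°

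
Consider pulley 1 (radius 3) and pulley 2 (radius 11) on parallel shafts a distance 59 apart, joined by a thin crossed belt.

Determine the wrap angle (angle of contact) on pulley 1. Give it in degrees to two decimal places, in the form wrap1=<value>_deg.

wrap1=207.45_deg

crossed belt: β = asin((r1+r2)/C) = asin(14/59) = 13.7265°
wrap1 = wrap2 = π + 2β = 207.4531°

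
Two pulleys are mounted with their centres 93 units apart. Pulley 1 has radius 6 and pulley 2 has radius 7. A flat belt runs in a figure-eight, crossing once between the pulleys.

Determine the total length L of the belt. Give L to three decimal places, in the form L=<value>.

crossed belt: β = asin((r1+r2)/C) = asin(13/93) = 8.0354°
wrap1 = wrap2 = π + 2β = 196.0708°
tangent length = C·cosβ = 92.0869
L = (r1+r2)·wrap + 2·C·cosβ = 13·3.4221 + 2·92.0869 = 228.6609

L=228.661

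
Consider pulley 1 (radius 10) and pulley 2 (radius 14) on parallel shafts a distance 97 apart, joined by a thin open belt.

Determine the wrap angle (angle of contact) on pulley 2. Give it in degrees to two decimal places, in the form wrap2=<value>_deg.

open belt: β = asin((r2−r1)/C) = asin(4/97) = 2.3634°
wrap1 = π − 2β = 175.2732°
wrap2 = π + 2β = 184.7268°

wrap2=184.73_deg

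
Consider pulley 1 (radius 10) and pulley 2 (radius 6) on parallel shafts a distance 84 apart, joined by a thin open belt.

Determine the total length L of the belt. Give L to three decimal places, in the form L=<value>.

open belt: β = asin((r2−r1)/C) = asin(-4/84) = -2.7294°
wrap1 = π − 2β = 185.4588°
wrap2 = π + 2β = 174.5412°
tangent length = C·cosβ = 83.9047
L = r1·wrap1 + r2·wrap2 + 2·C·cosβ = 10·3.2369 + 6·3.0463 + 2·83.9047 = 218.4560

L=218.456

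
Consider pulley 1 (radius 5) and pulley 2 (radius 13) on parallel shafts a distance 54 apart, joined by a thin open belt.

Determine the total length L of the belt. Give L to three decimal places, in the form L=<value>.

open belt: β = asin((r2−r1)/C) = asin(8/54) = 8.5196°
wrap1 = π − 2β = 162.9608°
wrap2 = π + 2β = 197.0392°
tangent length = C·cosβ = 53.4041
L = r1·wrap1 + r2·wrap2 + 2·C·cosβ = 5·2.8442 + 13·3.4390 + 2·53.4041 = 165.7360

L=165.736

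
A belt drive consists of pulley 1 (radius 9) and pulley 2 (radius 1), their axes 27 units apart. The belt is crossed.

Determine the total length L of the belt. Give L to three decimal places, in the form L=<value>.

L=89.164

crossed belt: β = asin((r1+r2)/C) = asin(10/27) = 21.7385°
wrap1 = wrap2 = π + 2β = 223.4769°
tangent length = C·cosβ = 25.0799
L = (r1+r2)·wrap + 2·C·cosβ = 10·3.9004 + 2·25.0799 = 89.1638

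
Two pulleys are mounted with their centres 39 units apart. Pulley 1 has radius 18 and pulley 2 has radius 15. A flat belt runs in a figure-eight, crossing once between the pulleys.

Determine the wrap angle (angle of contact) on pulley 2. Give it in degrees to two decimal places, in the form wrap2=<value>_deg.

wrap2=295.59_deg

crossed belt: β = asin((r1+r2)/C) = asin(33/39) = 57.7958°
wrap1 = wrap2 = π + 2β = 295.5915°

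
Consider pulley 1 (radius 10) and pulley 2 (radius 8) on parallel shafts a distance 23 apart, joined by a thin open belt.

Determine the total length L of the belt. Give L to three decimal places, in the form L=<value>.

L=102.723

open belt: β = asin((r2−r1)/C) = asin(-2/23) = -4.9885°
wrap1 = π − 2β = 189.9771°
wrap2 = π + 2β = 170.0229°
tangent length = C·cosβ = 22.9129
L = r1·wrap1 + r2·wrap2 + 2·C·cosβ = 10·3.3157 + 8·2.9675 + 2·22.9129 = 102.7227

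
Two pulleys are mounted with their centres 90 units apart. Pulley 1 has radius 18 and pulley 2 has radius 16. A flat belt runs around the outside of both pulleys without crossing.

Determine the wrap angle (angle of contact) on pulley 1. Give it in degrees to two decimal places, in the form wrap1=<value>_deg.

open belt: β = asin((r2−r1)/C) = asin(-2/90) = -1.2733°
wrap1 = π − 2β = 182.5467°
wrap2 = π + 2β = 177.4533°

wrap1=182.55_deg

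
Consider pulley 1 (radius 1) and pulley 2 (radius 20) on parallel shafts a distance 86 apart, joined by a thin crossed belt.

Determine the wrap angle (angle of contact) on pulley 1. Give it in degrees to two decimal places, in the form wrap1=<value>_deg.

wrap1=208.27_deg

crossed belt: β = asin((r1+r2)/C) = asin(21/86) = 14.1337°
wrap1 = wrap2 = π + 2β = 208.2675°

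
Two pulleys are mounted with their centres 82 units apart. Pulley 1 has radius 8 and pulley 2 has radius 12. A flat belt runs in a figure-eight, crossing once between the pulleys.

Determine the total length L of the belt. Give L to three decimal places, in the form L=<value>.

L=231.735

crossed belt: β = asin((r1+r2)/C) = asin(20/82) = 14.1170°
wrap1 = wrap2 = π + 2β = 208.2340°
tangent length = C·cosβ = 79.5236
L = (r1+r2)·wrap + 2·C·cosβ = 20·3.6344 + 2·79.5236 = 231.7345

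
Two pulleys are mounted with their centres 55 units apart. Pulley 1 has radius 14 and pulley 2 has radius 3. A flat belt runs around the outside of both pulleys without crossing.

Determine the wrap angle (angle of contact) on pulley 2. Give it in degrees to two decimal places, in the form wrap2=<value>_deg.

wrap2=156.93_deg

open belt: β = asin((r2−r1)/C) = asin(-11/55) = -11.5370°
wrap1 = π − 2β = 203.0739°
wrap2 = π + 2β = 156.9261°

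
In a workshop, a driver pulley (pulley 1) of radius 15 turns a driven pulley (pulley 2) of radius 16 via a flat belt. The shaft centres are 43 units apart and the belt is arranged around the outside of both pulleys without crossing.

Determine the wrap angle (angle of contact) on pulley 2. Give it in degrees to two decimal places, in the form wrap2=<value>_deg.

open belt: β = asin((r2−r1)/C) = asin(1/43) = 1.3326°
wrap1 = π − 2β = 177.3348°
wrap2 = π + 2β = 182.6652°

wrap2=182.67_deg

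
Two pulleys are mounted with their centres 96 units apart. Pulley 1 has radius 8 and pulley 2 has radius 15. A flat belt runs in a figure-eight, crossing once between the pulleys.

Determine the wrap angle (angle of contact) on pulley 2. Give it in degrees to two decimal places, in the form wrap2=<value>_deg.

wrap2=207.72_deg

crossed belt: β = asin((r1+r2)/C) = asin(23/96) = 13.8619°
wrap1 = wrap2 = π + 2β = 207.7239°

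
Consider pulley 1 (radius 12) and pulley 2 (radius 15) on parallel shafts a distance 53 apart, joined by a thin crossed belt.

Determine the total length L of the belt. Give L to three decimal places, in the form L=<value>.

crossed belt: β = asin((r1+r2)/C) = asin(27/53) = 30.6261°
wrap1 = wrap2 = π + 2β = 241.2523°
tangent length = C·cosβ = 45.6070
L = (r1+r2)·wrap + 2·C·cosβ = 27·4.2106 + 2·45.6070 = 204.9015

L=204.901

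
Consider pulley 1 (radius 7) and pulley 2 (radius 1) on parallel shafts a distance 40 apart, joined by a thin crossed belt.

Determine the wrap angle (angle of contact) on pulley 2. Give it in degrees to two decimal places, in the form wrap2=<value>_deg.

wrap2=203.07_deg

crossed belt: β = asin((r1+r2)/C) = asin(8/40) = 11.5370°
wrap1 = wrap2 = π + 2β = 203.0739°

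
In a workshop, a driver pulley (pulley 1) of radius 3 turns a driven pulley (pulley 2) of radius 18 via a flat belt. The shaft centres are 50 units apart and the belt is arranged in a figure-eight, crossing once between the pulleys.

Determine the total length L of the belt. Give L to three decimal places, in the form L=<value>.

L=174.931

crossed belt: β = asin((r1+r2)/C) = asin(21/50) = 24.8346°
wrap1 = wrap2 = π + 2β = 229.6692°
tangent length = C·cosβ = 45.3762
L = (r1+r2)·wrap + 2·C·cosβ = 21·4.0085 + 2·45.3762 = 174.9306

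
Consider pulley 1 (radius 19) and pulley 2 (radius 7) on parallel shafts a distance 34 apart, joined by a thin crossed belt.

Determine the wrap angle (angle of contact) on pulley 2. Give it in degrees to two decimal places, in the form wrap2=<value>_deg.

crossed belt: β = asin((r1+r2)/C) = asin(26/34) = 49.8808°
wrap1 = wrap2 = π + 2β = 279.7617°

wrap2=279.76_deg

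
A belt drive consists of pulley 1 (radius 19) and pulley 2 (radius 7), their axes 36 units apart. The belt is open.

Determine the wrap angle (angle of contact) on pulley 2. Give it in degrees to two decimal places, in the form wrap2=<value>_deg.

wrap2=141.06_deg

open belt: β = asin((r2−r1)/C) = asin(-12/36) = -19.4712°
wrap1 = π − 2β = 218.9424°
wrap2 = π + 2β = 141.0576°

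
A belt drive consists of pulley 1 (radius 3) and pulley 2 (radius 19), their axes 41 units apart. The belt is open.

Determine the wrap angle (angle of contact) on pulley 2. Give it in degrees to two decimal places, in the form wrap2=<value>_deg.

open belt: β = asin((r2−r1)/C) = asin(16/41) = 22.9697°
wrap1 = π − 2β = 134.0606°
wrap2 = π + 2β = 225.9394°

wrap2=225.94_deg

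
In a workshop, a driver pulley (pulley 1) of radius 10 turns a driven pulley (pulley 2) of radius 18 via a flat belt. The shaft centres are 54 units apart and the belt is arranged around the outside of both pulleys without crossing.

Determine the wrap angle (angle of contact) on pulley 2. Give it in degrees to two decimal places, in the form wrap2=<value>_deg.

open belt: β = asin((r2−r1)/C) = asin(8/54) = 8.5196°
wrap1 = π − 2β = 162.9608°
wrap2 = π + 2β = 197.0392°

wrap2=197.04_deg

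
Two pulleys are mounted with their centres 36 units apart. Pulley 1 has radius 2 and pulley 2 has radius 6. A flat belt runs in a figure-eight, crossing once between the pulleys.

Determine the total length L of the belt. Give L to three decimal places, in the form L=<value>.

L=98.918

crossed belt: β = asin((r1+r2)/C) = asin(8/36) = 12.8396°
wrap1 = wrap2 = π + 2β = 205.6792°
tangent length = C·cosβ = 35.0999
L = (r1+r2)·wrap + 2·C·cosβ = 8·3.5898 + 2·35.0999 = 98.9179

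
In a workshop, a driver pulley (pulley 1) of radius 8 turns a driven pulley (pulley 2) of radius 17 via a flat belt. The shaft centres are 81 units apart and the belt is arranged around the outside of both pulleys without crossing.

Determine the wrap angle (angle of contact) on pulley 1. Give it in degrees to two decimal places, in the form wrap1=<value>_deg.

open belt: β = asin((r2−r1)/C) = asin(9/81) = 6.3794°
wrap1 = π − 2β = 167.2413°
wrap2 = π + 2β = 192.7587°

wrap1=167.24_deg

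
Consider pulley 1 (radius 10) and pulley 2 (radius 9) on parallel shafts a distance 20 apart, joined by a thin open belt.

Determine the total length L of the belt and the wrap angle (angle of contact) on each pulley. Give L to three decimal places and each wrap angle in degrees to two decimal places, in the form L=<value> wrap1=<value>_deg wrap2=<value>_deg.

L=99.740 wrap1=185.73_deg wrap2=174.27_deg

open belt: β = asin((r2−r1)/C) = asin(-1/20) = -2.8660°
wrap1 = π − 2β = 185.7320°
wrap2 = π + 2β = 174.2680°
tangent length = C·cosβ = 19.9750
L = r1·wrap1 + r2·wrap2 + 2·C·cosβ = 10·3.2416 + 9·3.0416 + 2·19.9750 = 99.7403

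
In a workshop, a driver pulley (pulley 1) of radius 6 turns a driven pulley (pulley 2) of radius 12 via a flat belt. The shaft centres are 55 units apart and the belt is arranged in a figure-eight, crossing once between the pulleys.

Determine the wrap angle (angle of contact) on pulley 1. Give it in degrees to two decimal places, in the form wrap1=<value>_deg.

crossed belt: β = asin((r1+r2)/C) = asin(18/55) = 19.1033°
wrap1 = wrap2 = π + 2β = 218.2066°

wrap1=218.21_deg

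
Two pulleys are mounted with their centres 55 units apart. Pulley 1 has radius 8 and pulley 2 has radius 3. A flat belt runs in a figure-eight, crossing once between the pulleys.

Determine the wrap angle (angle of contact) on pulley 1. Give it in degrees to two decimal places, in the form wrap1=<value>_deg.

crossed belt: β = asin((r1+r2)/C) = asin(11/55) = 11.5370°
wrap1 = wrap2 = π + 2β = 203.0739°

wrap1=203.07_deg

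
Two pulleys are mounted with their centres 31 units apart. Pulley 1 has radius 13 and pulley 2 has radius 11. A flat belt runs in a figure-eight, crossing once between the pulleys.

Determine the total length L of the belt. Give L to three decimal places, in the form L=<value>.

crossed belt: β = asin((r1+r2)/C) = asin(24/31) = 50.7320°
wrap1 = wrap2 = π + 2β = 281.4639°
tangent length = C·cosβ = 19.6214
L = (r1+r2)·wrap + 2·C·cosβ = 24·4.9125 + 2·19.6214 = 157.1422

L=157.142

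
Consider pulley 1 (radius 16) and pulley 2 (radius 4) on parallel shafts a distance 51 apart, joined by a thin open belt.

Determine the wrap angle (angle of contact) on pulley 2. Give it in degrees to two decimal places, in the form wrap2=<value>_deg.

open belt: β = asin((r2−r1)/C) = asin(-12/51) = -13.6090°
wrap1 = π − 2β = 207.2179°
wrap2 = π + 2β = 152.7821°

wrap2=152.78_deg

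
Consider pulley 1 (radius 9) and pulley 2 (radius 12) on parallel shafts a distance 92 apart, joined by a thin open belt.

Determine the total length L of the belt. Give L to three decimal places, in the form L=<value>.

L=250.071

open belt: β = asin((r2−r1)/C) = asin(3/92) = 1.8687°
wrap1 = π − 2β = 176.2627°
wrap2 = π + 2β = 183.7373°
tangent length = C·cosβ = 91.9511
L = r1·wrap1 + r2·wrap2 + 2·C·cosβ = 9·3.0764 + 12·3.2068 + 2·91.9511 = 250.0713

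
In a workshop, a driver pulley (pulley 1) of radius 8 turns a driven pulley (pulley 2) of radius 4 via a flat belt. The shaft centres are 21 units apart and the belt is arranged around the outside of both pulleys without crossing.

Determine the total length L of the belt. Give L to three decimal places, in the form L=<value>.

open belt: β = asin((r2−r1)/C) = asin(-4/21) = -10.9806°
wrap1 = π − 2β = 201.9612°
wrap2 = π + 2β = 158.0388°
tangent length = C·cosβ = 20.6155
L = r1·wrap1 + r2·wrap2 + 2·C·cosβ = 8·3.5249 + 4·2.7583 + 2·20.6155 = 80.4633

L=80.463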